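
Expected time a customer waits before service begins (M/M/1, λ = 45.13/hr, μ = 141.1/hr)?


ρ = 45.13/141.1 = 0.3198
Wq = ρ/(μ−λ) = 0.3198/(141.1 − 45.13) = 0.3198/95.97 = 0.003333 hr

Final: 0.003333 hr


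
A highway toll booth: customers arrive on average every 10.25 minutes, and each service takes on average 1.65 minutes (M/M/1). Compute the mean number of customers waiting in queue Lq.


λ = 60/10.25 = 5.8537 /hr
μ = 60/1.65 = 36.3636 /hr
ρ = λ/μ = 5.8537/36.3636 = 0.1610
Lq = ρ²/(1−ρ) = 0.02591/0.8390 = 0.03088

Final: 0.03088


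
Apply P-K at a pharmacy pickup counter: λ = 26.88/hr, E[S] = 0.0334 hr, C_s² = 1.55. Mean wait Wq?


ρ = λ·E[S] = 26.88·0.0334 = 0.8978
E[S²] = E[S]²(1+C_s²) = 0.0334²·(1+1.55) = 0.002845
Wq = λ·E[S²]/(2(1−ρ)) = 26.88·0.002845/(2·0.1022) = 0.37407 hr

Final: 0.37407 hr


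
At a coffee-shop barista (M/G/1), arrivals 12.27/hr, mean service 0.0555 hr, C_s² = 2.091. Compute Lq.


ρ = λ·E[S] = 12.27·0.0555 = 0.6810
Lq = ρ²(1+C_s²)/(2(1−ρ)) = 0.4637·(1+2.091)/(2·0.3190)
= 0.4637·3.0910/0.6380 = 2.24664

Final: 2.24664


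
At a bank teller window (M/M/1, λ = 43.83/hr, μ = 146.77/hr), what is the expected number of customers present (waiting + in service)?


ρ = λ/μ = 43.83/146.77 = 0.2986
L = ρ/(1−ρ) = 0.2986/(1 − 0.2986) = 0.2986/0.7014 = 0.4258

Final: 0.4258


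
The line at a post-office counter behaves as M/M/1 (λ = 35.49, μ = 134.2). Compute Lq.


ρ = 35.49/134.2 = 0.2645
Lq = ρ²/(1−ρ) = 0.06994/0.7355 = 0.09508

Final: 0.09508


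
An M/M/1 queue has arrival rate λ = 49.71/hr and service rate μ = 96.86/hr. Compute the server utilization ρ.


ρ = λ/μ = 49.71/96.86 = 0.5132

Final: 0.5132


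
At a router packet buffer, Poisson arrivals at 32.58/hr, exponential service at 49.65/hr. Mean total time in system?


W = 1/(μ−λ) = 1/(49.65 − 32.58) = 1/17.07 = 0.05858 hr

Final: 0.05858 hr


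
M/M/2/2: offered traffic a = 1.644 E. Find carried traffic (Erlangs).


B(2,1.644) = 0.338234 (Erlang-B)
Carried load = a(1 − B) = 1.644·(1 − 0.338234) = 1.644·0.661766 = 1.0879 E

Final: 1.0879 Erlangs


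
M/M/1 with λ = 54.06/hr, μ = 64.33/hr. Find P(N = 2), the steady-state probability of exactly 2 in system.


ρ = 54.06/64.33 = 0.8404
P_n = (1−ρ)·ρ^n = (1 − 0.8404)·0.8404^2 = 0.1596·0.706196 = 0.112741

Final: 0.112741


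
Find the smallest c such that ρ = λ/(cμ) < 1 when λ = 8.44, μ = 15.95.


Stability requires cμ > λ ⇔ c > λ/μ.
λ/μ = 8.44/15.95 = 0.5292
Minimum integer c = ⌊0.5292⌋ + 1 = 1
Check: 1·15.95 = 15.95 > 8.44, while 0·15.95 = 0.00 ≤ 8.44

Final: 1 servers


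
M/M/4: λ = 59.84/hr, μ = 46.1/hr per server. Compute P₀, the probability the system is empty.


a = λ/μ = 59.84/46.1 = 1.2980; ρ = a/c = 0.3245
Σ_{k=0}^{3} a^k/k! (terms k=0..3) = 1.00000 + 1.29805 + 0.84246 + 0.36452 = 3.50503
Tail: a^4/(4!(1−ρ)) = 2.83898/(24·0.6755) = 0.17512
P₀ = 1/(3.50503 + 0.17512) = 1/3.68015 = 0.271728

Final: 0.271728


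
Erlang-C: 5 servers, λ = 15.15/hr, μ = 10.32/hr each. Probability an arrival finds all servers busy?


a = λ/μ = 1.4680; ρ = a/5 = 0.2936
P₀ = 0.230054 (from M/M/c formula)
C(c,a) = [a^c/(c!(1−ρ))]·P₀ = [6.81812/(120·0.7064)]·0.230054
= 0.08043·0.230054 = 0.018504

Final: 0.018504


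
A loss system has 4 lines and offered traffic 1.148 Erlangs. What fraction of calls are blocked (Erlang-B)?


B(c,a) = (a^c/c!) / Σ_{k=0}^{c} a^k/k!
a^4/4! = 0.072370
Σ terms (k=0..4): 1.00000 + 1.14800 + 0.65895 + 0.25216 + 0.07237 = 3.131481
B = 0.072370/3.131481 = 0.023110

Final: 0.023110


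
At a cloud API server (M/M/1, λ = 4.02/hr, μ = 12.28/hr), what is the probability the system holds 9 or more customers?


ρ = 4.02/12.28 = 0.3274
P(N ≥ n) = ρ^n = 0.3274^9 = 0.00004318

Final: 0.00004318


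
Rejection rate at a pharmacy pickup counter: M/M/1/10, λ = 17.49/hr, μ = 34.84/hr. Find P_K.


ρ = λ/μ = 17.49/34.84 = 0.5020
P_K = (1−ρ)ρ^K/(1−ρ^(K+1)) = (0.4980·0.001017)/(1 − 0.0005103)
= 0.0005062/0.999490 = 0.0005065

Final: 0.0005065


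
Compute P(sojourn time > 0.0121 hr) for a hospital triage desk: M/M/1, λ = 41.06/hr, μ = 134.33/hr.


W ~ Exponential(μ−λ) for M/M/1.
μ − λ = 134.33 − 41.06 = 93.2700
P(W > t) = e^{−(μ−λ)t} = e^{−1.1286} = 0.323496

Final: 0.323496


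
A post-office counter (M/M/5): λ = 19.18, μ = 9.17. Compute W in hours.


a = 2.0916; ρ = 0.4183; P₀ = 0.122324
Lq = P₀·a^c·ρ/(c!(1−ρ)²) = 0.05045
Wq = Lq/λ = 0.05045/19.18 = 0.002630 hr
W = Wq + 1/μ = 0.002630 + 0.10905 = 0.11168 hr

Final: 0.11168 hr


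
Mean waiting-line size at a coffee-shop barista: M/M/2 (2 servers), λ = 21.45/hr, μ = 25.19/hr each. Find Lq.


a = λ/μ = 0.8515; ρ = a/2 = 0.4258
P₀ = 0.402757
Lq = P₀·a^c·ρ / (c!·(1−ρ)²) = 0.402757·0.72510·0.4258/(2·0.32975)
= 0.18854

Final: 0.18854


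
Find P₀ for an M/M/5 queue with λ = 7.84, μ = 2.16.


a = λ/μ = 7.84/2.16 = 3.6296; ρ = a/c = 0.7259
Σ_{k=0}^{4} a^k/k! (terms k=0..4) = 1.00000 + 3.62963 + 6.58711 + 7.96958 + 7.23166 = 26.41798
Tail: a^5/(5!(1−ρ)) = 629.95795/(120·0.2741) = 19.15413
P₀ = 1/(26.41798 + 19.15413) = 1/45.57211 = 0.021943

Final: 0.021943


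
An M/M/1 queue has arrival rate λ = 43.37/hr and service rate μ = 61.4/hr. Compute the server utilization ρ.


ρ = λ/μ = 43.37/61.4 = 0.7064

Final: 0.7064


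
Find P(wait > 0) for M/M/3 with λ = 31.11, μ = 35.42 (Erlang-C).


a = λ/μ = 0.8783; ρ = a/3 = 0.2928
P₀ = 0.412590 (from M/M/c formula)
C(c,a) = [a^c/(c!(1−ρ))]·P₀ = [0.67757/(6·0.7072)]·0.412590
= 0.15968·0.412590 = 0.065881

Final: 0.065881


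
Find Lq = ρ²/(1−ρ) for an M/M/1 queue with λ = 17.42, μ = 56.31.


ρ = 17.42/56.31 = 0.3094
Lq = ρ²/(1−ρ) = 0.09570/0.6906 = 0.1386

Final: 0.1386


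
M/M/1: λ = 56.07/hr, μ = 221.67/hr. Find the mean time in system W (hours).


W = 1/(μ−λ) = 1/(221.67 − 56.07) = 1/165.60 = 0.006039 hr

Final: 0.006039 hr


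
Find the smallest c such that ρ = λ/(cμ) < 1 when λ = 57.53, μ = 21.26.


Stability requires cμ > λ ⇔ c > λ/μ.
λ/μ = 57.53/21.26 = 2.7060
Minimum integer c = ⌊2.7060⌋ + 1 = 3
Check: 3·21.26 = 63.78 > 57.53, while 2·21.26 = 42.52 ≤ 57.53

Final: 3 servers


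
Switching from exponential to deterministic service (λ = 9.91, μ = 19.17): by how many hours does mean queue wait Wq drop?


ρ = 9.91/19.17 = 0.5170
Wq(M/M/1) = ρ/(μ−λ) = 0.5170/9.26 = 0.05583 hr
Wq(M/D/1) = ρ/(2(μ−λ)) = 0.02791 hr
Savings = 0.05583 − 0.02791 = 0.02791 hr

Final: 0.02791 hr


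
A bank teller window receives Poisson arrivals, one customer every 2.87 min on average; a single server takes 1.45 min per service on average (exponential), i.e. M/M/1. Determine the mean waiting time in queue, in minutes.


λ = 60/2.87 = 20.9059 /hr
μ = 60/1.45 = 41.3793 /hr
ρ = λ/μ = 20.9059/41.3793 = 0.5052
Wq = ρ/(μ−λ) = 0.5052/(41.3793−20.9059) = 0.02468 hr
In minutes: 0.02468·60 = 1.481 min

Final: 1.481 min


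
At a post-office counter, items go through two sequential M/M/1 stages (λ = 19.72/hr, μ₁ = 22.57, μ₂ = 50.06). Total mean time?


Each node sees arrival rate λ = 19.72/hr (tandem ⇒ throughput preserved).
W₁ = 1/(μ₁−λ) = 1/(22.57−19.72) = 0.35088 hr
W₂ = 1/(μ₂−λ) = 1/(50.06−19.72) = 0.03296 hr
W_total = W₁ + W₂ = 0.35088 + 0.03296 = 0.38384 hr

Final: 0.38384 hr


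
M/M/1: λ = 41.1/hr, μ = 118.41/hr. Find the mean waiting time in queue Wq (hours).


ρ = 41.1/118.41 = 0.3471
Wq = ρ/(μ−λ) = 0.3471/(118.41 − 41.1) = 0.3471/77.31 = 0.004490 hr

Final: 0.004490 hr


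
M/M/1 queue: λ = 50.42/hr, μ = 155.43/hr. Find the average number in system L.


ρ = λ/μ = 50.42/155.43 = 0.3244
L = ρ/(1−ρ) = 0.3244/(1 − 0.3244) = 0.3244/0.6756 = 0.4801

Final: 0.4801


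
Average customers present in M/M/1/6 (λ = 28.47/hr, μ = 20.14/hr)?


ρ = 28.47/20.14 = 1.4136
L = ρ[1 − (K+1)ρ^K + Kρ^(K+1)] / [(1−ρ)(1−ρ^(K+1))]
Numerator: 1.4136·(1 − 7·7.979359 + 6·11.279660) = 18.125872
Denominator: (-0.4136)·(-10.279660) = 4.251716
L = 18.125872/4.251716 = 4.2632

Final: 4.2632


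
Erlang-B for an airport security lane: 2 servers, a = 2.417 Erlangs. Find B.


B(c,a) = (a^c/c!) / Σ_{k=0}^{c} a^k/k!
a^2/2! = 2.920944
Σ terms (k=0..2): 1.00000 + 2.41700 + 2.92094 = 6.337944
B = 2.920944/6.337944 = 0.460866

Final: 0.460866


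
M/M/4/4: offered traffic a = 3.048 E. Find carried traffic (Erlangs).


B(4,3.048) = 0.211433 (Erlang-B)
Carried load = a(1 − B) = 3.048·(1 − 0.211433) = 3.048·0.788567 = 2.4036 E

Final: 2.4036 Erlangs


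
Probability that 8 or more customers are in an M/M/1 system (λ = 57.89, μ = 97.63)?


ρ = 57.89/97.63 = 0.5930
P(N ≥ n) = ρ^n = 0.5930^8 = 0.015281

Final: 0.015281


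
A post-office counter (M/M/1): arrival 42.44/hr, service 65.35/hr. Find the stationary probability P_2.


ρ = 42.44/65.35 = 0.6494
P_n = (1−ρ)·ρ^n = (1 − 0.6494)·0.6494^2 = 0.3506·0.421754 = 0.147856

Final: 0.147856


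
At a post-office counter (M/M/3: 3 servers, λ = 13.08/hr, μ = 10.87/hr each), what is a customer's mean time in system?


a = 1.2033; ρ = 0.4011; P₀ = 0.293069
Lq = P₀·a^c·ρ/(c!(1−ρ)²) = 0.09517
Wq = Lq/λ = 0.09517/13.08 = 0.007276 hr
W = Wq + 1/μ = 0.007276 + 0.09200 = 0.09927 hr

Final: 0.09927 hr


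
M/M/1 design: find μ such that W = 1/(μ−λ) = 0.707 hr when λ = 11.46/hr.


W = 1/(μ−λ) ⇒ μ − λ = 1/W = 1/0.707 = 1.4144
μ = λ + 1/W = 11.46 + 1.4144 = 12.8744 per hr

Final: 12.8744 /hr


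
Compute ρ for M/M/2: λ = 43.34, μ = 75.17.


ρ = λ/(cμ) = 43.34/(2·75.17) = 43.34/150.34 = 0.2883

Final: 0.2883


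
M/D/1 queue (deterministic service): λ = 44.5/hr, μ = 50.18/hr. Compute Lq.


ρ = 44.5/50.18 = 0.8868
M/D/1: Lq = ρ²/(2(1−ρ)) = 0.7864/(2·0.1132) = 3.47385

Final: 3.47385


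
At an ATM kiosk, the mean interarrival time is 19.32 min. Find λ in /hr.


λ = 1/(interarrival time) in consistent units.
1 hour = 60 min, so λ = 60/19.32 = 3.1056 per hour

Final: 3.1056 /hr


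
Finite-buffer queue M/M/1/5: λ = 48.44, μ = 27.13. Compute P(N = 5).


ρ = λ/μ = 48.44/27.13 = 1.7855
P_K = (1−ρ)ρ^K/(1−ρ^(K+1)) = (-0.7855·18.145615)/(1 − 32.398585)
= -14.252970/-31.398585 = 0.453937

Final: 0.453937


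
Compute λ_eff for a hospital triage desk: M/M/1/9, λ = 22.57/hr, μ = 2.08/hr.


ρ = 10.8510; P_K = (1−ρ)ρ^9/(1−ρ^10) = 0.907842
λ_eff = λ(1 − P_K) = 22.57·(1 − 0.907842) = 22.57·0.092158 = 2.0800 /hr

Final: 2.0800 /hr


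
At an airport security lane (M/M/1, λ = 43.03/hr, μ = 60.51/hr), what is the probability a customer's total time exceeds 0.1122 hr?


W ~ Exponential(μ−λ) for M/M/1.
μ − λ = 60.51 − 43.03 = 17.4800
P(W > t) = e^{−(μ−λ)t} = e^{−1.9613} = 0.140682

Final: 0.140682


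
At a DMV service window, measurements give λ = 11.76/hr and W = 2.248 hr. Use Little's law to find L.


L = λW = 11.76·2.248 = 26.4365

Final: 26.4365


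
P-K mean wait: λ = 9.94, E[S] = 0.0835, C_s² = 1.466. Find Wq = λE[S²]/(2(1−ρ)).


ρ = λ·E[S] = 9.94·0.0835 = 0.8300
E[S²] = E[S]²(1+C_s²) = 0.0835²·(1+1.466) = 0.017194
Wq = λ·E[S²]/(2(1−ρ)) = 9.94·0.017194/(2·0.1700) = 0.50263 hr

Final: 0.50263 hr


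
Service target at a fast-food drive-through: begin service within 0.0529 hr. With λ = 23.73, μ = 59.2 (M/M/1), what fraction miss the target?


ρ = 23.73/59.2 = 0.4008
P(Wq > t) = ρ·e^{−(μ−λ)t} = 0.4008·e^{−1.8764}
= 0.4008·0.153146 = 0.061388

Final: 0.061388


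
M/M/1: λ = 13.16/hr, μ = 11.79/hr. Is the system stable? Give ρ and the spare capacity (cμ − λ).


Total capacity cμ = 1·11.79 = 11.79/hr
ρ = λ/(cμ) = 13.16/11.79 = 1.1162
Stable ⇔ ρ < 1: NO
Spare capacity = cμ − λ = 11.79 − 13.16 = -1.37/hr

Final: ρ = 1.1162; unstable; margin = -1.37/hr


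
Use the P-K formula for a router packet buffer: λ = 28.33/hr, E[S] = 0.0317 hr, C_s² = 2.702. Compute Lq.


ρ = λ·E[S] = 28.33·0.0317 = 0.8981
Lq = ρ²(1+C_s²)/(2(1−ρ)) = 0.8065·(1+2.702)/(2·0.1019)
= 0.8065·3.7020/0.2039 = 14.64461

Final: 14.64461


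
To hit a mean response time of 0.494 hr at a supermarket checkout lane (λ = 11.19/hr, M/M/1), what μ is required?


W = 1/(μ−λ) ⇒ μ − λ = 1/W = 1/0.494 = 2.0243
μ = λ + 1/W = 11.19 + 2.0243 = 13.2143 per hr

Final: 13.2143 /hr


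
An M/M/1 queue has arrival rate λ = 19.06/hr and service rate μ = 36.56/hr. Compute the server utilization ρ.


ρ = λ/μ = 19.06/36.56 = 0.5213

Final: 0.5213


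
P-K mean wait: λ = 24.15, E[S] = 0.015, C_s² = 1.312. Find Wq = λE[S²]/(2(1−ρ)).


ρ = λ·E[S] = 24.15·0.015 = 0.3622
E[S²] = E[S]²(1+C_s²) = 0.015²·(1+1.312) = 0.0005202
Wq = λ·E[S²]/(2(1−ρ)) = 24.15·0.0005202/(2·0.6378) = 0.009849 hr

Final: 0.009849 hr


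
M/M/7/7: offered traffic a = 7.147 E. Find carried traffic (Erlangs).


B(7,7.147) = 0.257924 (Erlang-B)
Carried load = a(1 − B) = 7.147·(1 − 0.257924) = 7.147·0.742076 = 5.3036 E

Final: 5.3036 Erlangs


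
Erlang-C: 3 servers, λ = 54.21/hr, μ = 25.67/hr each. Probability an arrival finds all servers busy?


a = λ/μ = 2.1118; ρ = a/3 = 0.7039
P₀ = 0.093955 (from M/M/c formula)
C(c,a) = [a^c/(c!(1−ρ))]·P₀ = [9.41804/(6·0.2961)]·0.093955
= 5.30178·0.093955 = 0.498126

Final: 0.498126


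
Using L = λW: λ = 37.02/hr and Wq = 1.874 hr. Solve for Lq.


Lq = λWq = 37.02·1.874 = 69.3755

Final: 69.3755


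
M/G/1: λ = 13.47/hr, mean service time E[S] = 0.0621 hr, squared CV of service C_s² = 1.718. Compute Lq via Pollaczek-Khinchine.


ρ = λ·E[S] = 13.47·0.0621 = 0.8365
Lq = ρ²(1+C_s²)/(2(1−ρ)) = 0.6997·(1+1.718)/(2·0.1635)
= 0.6997·2.7180/0.3270 = 5.81548

Final: 5.81548


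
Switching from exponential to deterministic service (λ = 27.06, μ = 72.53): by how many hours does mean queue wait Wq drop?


ρ = 27.06/72.53 = 0.3731
Wq(M/M/1) = ρ/(μ−λ) = 0.3731/45.47 = 0.008205 hr
Wq(M/D/1) = ρ/(2(μ−λ)) = 0.004103 hr
Savings = 0.008205 − 0.004103 = 0.004103 hr

Final: 0.004103 hr


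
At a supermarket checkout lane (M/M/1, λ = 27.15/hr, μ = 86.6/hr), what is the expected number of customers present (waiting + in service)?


ρ = λ/μ = 27.15/86.6 = 0.3135
L = ρ/(1−ρ) = 0.3135/(1 − 0.3135) = 0.3135/0.6865 = 0.4567

Final: 0.4567


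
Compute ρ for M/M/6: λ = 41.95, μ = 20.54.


ρ = λ/(cμ) = 41.95/(6·20.54) = 41.95/123.24 = 0.3404

Final: 0.3404


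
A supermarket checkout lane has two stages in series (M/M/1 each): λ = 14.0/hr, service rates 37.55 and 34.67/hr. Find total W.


Each node sees arrival rate λ = 14.0/hr (tandem ⇒ throughput preserved).
W₁ = 1/(μ₁−λ) = 1/(37.55−14.0) = 0.04246 hr
W₂ = 1/(μ₂−λ) = 1/(34.67−14.0) = 0.04838 hr
W_total = W₁ + W₂ = 0.04246 + 0.04838 = 0.09084 hr

Final: 0.09084 hr


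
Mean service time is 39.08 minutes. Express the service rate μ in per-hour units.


μ = 1/(service time) in consistent units.
1 hour = 60 min, so μ = 60/39.08 = 1.5353 per hour

Final: 1.5353 /hr


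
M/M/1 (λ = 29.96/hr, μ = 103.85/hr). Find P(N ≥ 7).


ρ = 29.96/103.85 = 0.2885
P(N ≥ n) = ρ^n = 0.2885^7 = 0.0001663

Final: 0.0001663


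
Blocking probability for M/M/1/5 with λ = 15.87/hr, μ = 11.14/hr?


ρ = λ/μ = 15.87/11.14 = 1.4246
P_K = (1−ρ)ρ^K/(1−ρ^(K+1)) = (-0.4246·5.867575)/(1 − 8.358925)
= -2.491349/-7.358925 = 0.338548

Final: 0.338548


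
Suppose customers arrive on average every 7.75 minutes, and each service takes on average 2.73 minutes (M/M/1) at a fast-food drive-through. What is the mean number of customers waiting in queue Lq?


λ = 60/7.75 = 7.7419 /hr
μ = 60/2.73 = 21.9780 /hr
ρ = λ/μ = 7.7419/21.9780 = 0.3523
Lq = ρ²/(1−ρ) = 0.1241/0.6477 = 0.1916

Final: 0.1916


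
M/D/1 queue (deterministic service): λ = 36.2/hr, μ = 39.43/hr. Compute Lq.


ρ = 36.2/39.43 = 0.9181
M/D/1: Lq = ρ²/(2(1−ρ)) = 0.8429/(2·0.08192) = 5.14467

Final: 5.14467


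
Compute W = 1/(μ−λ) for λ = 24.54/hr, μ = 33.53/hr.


W = 1/(μ−λ) = 1/(33.53 − 24.54) = 1/8.99 = 0.1112 hr

Final: 0.1112 hr


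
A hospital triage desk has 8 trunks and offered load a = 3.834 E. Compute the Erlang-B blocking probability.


B(c,a) = (a^c/c!) / Σ_{k=0}^{c} a^k/k!
a^8/8! = 1.157967
Σ terms (k=0..8): 1.00000 + 3.83400 + 7.34978 + 9.39302 + 9.00321 + 6.90366 + 4.41144 + 2.41621 + 1.15797 = 45.469271
B = 1.157967/45.469271 = 0.025467

Final: 0.025467


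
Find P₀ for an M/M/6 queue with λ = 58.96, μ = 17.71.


a = λ/μ = 58.96/17.71 = 3.3292; ρ = a/c = 0.5549
Σ_{k=0}^{5} a^k/k! (terms k=0..5) = 1.00000 + 3.32919 + 5.54176 + 6.14986 + 5.11852 + 3.40811 = 24.54745
Tail: a^6/(6!(1−ρ)) = 1361.54965/(720·0.4451) = 4.24825
P₀ = 1/(24.54745 + 4.24825) = 1/28.79569 = 0.034727

Final: 0.034727


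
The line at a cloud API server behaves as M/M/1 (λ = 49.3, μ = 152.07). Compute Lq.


ρ = 49.3/152.07 = 0.3242
Lq = ρ²/(1−ρ) = 0.1051/0.6758 = 0.1555

Final: 0.1555


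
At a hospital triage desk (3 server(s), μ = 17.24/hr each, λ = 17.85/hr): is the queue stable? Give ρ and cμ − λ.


Total capacity cμ = 3·17.24 = 51.72/hr
ρ = λ/(cμ) = 17.85/51.72 = 0.3451
Stable ⇔ ρ < 1: YES
Spare capacity = cμ − λ = 51.72 − 17.85 = 33.87/hr

Final: ρ = 0.3451; stable; margin = 33.87/hr


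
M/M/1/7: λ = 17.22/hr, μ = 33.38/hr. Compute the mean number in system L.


ρ = 17.22/33.38 = 0.5159
L = ρ[1 − (K+1)ρ^K + Kρ^(K+1)] / [(1−ρ)(1−ρ^(K+1))]
Numerator: 0.5159·(1 − 8·0.009724 + 7·0.005016) = 0.493862
Denominator: (0.4841)·(0.994984) = 0.481694
L = 0.493862/0.481694 = 1.0253

Final: 1.0253


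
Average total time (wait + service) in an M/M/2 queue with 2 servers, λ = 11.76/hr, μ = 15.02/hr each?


a = 0.7830; ρ = 0.3915; P₀ = 0.437321
Lq = P₀·a^c·ρ/(c!(1−ρ)²) = 0.14171
Wq = Lq/λ = 0.14171/11.76 = 0.01205 hr
W = Wq + 1/μ = 0.01205 + 0.06658 = 0.07863 hr

Final: 0.07863 hr


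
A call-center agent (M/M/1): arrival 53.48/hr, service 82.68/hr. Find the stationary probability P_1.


ρ = 53.48/82.68 = 0.6468
P_n = (1−ρ)·ρ^n = (1 − 0.6468)·0.6468^1 = 0.3532·0.646831 = 0.228441

Final: 0.228441


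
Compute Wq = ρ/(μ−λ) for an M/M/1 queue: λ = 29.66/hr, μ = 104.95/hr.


ρ = 29.66/104.95 = 0.2826
Wq = ρ/(μ−λ) = 0.2826/(104.95 − 29.66) = 0.2826/75.29 = 0.003754 hr

Final: 0.003754 hr


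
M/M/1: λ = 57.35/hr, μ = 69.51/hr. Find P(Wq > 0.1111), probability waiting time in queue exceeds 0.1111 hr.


ρ = 57.35/69.51 = 0.8251
P(Wq > t) = ρ·e^{−(μ−λ)t} = 0.8251·e^{−1.3510}
= 0.8251·0.258987 = 0.213680

Final: 0.213680


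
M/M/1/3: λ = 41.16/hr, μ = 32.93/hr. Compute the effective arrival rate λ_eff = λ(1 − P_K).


ρ = 1.2499; P_K = (1−ρ)ρ^3/(1−ρ^4) = 0.338728
λ_eff = λ(1 − P_K) = 41.16·(1 − 0.338728) = 41.16·0.661272 = 27.2179 /hr

Final: 27.2179 /hr


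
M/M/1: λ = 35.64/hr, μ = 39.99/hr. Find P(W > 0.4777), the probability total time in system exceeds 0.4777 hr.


W ~ Exponential(μ−λ) for M/M/1.
μ − λ = 39.99 − 35.64 = 4.3500
P(W > t) = e^{−(μ−λ)t} = e^{−2.0780} = 0.125181

Final: 0.125181


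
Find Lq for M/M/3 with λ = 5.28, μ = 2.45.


a = λ/μ = 2.1551; ρ = a/3 = 0.7184
P₀ = 0.087714
Lq = P₀·a^c·ρ / (c!·(1−ρ)²) = 0.087714·10.00930·0.7184/(6·0.07932)
= 1.32526

Final: 1.32526


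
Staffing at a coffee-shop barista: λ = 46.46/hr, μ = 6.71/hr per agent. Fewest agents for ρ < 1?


Stability requires cμ > λ ⇔ c > λ/μ.
λ/μ = 46.46/6.71 = 6.9240
Minimum integer c = ⌊6.9240⌋ + 1 = 7
Check: 7·6.71 = 46.97 > 46.46, while 6·6.71 = 40.26 ≤ 46.46

Final: 7 servers


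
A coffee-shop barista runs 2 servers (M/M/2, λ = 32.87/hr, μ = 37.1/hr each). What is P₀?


a = λ/μ = 32.87/37.1 = 0.8860; ρ = a/c = 0.4430
Σ_{k=0}^{1} a^k/k! (terms k=0..1) = 1.00000 + 0.88598 = 1.88598
Tail: a^2/(2!(1−ρ)) = 0.78497/(2·0.5570) = 0.70463
P₀ = 1/(1.88598 + 0.70463) = 1/2.59061 = 0.386009

Final: 0.386009


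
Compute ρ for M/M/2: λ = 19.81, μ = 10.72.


ρ = λ/(cμ) = 19.81/(2·10.72) = 19.81/21.44 = 0.9240

Final: 0.9240


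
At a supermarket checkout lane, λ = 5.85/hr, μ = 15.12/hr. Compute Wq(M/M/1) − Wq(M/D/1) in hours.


ρ = 5.85/15.12 = 0.3869
Wq(M/M/1) = ρ/(μ−λ) = 0.3869/9.27 = 0.04174 hr
Wq(M/D/1) = ρ/(2(μ−λ)) = 0.02087 hr
Savings = 0.04174 − 0.02087 = 0.02087 hr

Final: 0.02087 hr


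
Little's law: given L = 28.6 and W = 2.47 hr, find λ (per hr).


λ = L/W = 28.6/2.47 = 11.5789 /hr

Final: 11.5789 /hr


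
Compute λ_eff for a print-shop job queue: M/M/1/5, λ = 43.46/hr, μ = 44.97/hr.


ρ = 0.9664; P_K = (1−ρ)ρ^5/(1−ρ^6) = 0.152766
λ_eff = λ(1 − P_K) = 43.46·(1 − 0.152766) = 43.46·0.847234 = 36.8208 /hr

Final: 36.8208 /hr


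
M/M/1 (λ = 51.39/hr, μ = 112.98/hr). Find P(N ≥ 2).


ρ = 51.39/112.98 = 0.4549
P(N ≥ n) = ρ^n = 0.4549^2 = 0.206897

Final: 0.206897


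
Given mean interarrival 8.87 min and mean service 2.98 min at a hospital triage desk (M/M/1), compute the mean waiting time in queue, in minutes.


λ = 60/8.87 = 6.7644 /hr
μ = 60/2.98 = 20.1342 /hr
ρ = λ/μ = 6.7644/20.1342 = 0.3360
Wq = ρ/(μ−λ) = 0.3360/(20.1342−6.7644) = 0.02513 hr
In minutes: 0.02513·60 = 1.508 min

Final: 1.508 min


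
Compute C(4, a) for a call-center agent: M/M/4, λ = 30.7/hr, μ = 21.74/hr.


a = λ/μ = 1.4121; ρ = a/4 = 0.3530
P₀ = 0.241858 (from M/M/c formula)
C(c,a) = [a^c/(c!(1−ρ))]·P₀ = [3.97663/(24·0.6470)]·0.241858
= 0.25611·0.241858 = 0.061942

Final: 0.061942


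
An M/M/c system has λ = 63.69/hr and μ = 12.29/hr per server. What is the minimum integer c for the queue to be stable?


Stability requires cμ > λ ⇔ c > λ/μ.
λ/μ = 63.69/12.29 = 5.1823
Minimum integer c = ⌊5.1823⌋ + 1 = 6
Check: 6·12.29 = 73.74 > 63.69, while 5·12.29 = 61.45 ≤ 63.69

Final: 6 servers


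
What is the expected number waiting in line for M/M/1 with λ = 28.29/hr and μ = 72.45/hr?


ρ = 28.29/72.45 = 0.3905
Lq = ρ²/(1−ρ) = 0.1525/0.6095 = 0.2501

Final: 0.2501


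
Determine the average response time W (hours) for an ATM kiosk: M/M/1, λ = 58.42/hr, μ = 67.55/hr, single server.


W = 1/(μ−λ) = 1/(67.55 − 58.42) = 1/9.13 = 0.1095 hr

Final: 0.1095 hr


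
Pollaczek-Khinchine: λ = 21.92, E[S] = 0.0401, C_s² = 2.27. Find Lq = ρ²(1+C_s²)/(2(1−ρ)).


ρ = λ·E[S] = 21.92·0.0401 = 0.8790
Lq = ρ²(1+C_s²)/(2(1−ρ)) = 0.7726·(1+2.27)/(2·0.1210)
= 0.7726·3.2700/0.2420 = 10.43935

Final: 10.43935


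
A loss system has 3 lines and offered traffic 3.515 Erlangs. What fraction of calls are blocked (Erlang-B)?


B(c,a) = (a^c/c!) / Σ_{k=0}^{c} a^k/k!
a^3/3! = 7.238103
Σ terms (k=0..3): 1.00000 + 3.51500 + 6.17761 + 7.23810 = 17.930715
B = 7.238103/17.930715 = 0.403671

Final: 0.403671


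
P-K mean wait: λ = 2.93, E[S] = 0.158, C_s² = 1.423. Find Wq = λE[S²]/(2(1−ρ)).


ρ = λ·E[S] = 2.93·0.158 = 0.4629
E[S²] = E[S]²(1+C_s²) = 0.158²·(1+1.423) = 0.060488
Wq = λ·E[S²]/(2(1−ρ)) = 2.93·0.060488/(2·0.5371) = 0.16500 hr

Final: 0.16500 hr


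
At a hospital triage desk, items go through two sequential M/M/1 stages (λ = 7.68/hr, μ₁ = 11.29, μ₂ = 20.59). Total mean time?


Each node sees arrival rate λ = 7.68/hr (tandem ⇒ throughput preserved).
W₁ = 1/(μ₁−λ) = 1/(11.29−7.68) = 0.27701 hr
W₂ = 1/(μ₂−λ) = 1/(20.59−7.68) = 0.07746 hr
W_total = W₁ + W₂ = 0.27701 + 0.07746 = 0.35447 hr

Final: 0.35447 hr


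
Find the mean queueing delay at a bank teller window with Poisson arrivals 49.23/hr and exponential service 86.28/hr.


ρ = 49.23/86.28 = 0.5706
Wq = ρ/(μ−λ) = 0.5706/(86.28 − 49.23) = 0.5706/37.05 = 0.01540 hr

Final: 0.01540 hr


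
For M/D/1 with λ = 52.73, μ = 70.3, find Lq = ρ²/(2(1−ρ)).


ρ = 52.73/70.3 = 0.7501
M/D/1: Lq = ρ²/(2(1−ρ)) = 0.5626/(2·0.2499) = 1.12553

Final: 1.12553


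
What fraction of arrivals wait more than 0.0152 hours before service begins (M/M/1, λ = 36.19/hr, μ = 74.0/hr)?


ρ = 36.19/74.0 = 0.4891
P(Wq > t) = ρ·e^{−(μ−λ)t} = 0.4891·e^{−0.5747}
= 0.4891·0.562867 = 0.275272

Final: 0.275272


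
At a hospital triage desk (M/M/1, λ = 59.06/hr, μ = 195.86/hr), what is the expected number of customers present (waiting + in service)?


ρ = λ/μ = 59.06/195.86 = 0.3015
L = ρ/(1−ρ) = 0.3015/(1 − 0.3015) = 0.3015/0.6985 = 0.4317

Final: 0.4317


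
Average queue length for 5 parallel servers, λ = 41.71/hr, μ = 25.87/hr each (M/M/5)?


a = λ/μ = 1.6123; ρ = a/5 = 0.3225
P₀ = 0.198961
Lq = P₀·a^c·ρ / (c!·(1−ρ)²) = 0.198961·10.89479·0.3225/(120·0.45906)
= 0.01269

Final: 0.01269


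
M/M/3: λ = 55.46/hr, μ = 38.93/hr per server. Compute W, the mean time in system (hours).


a = 1.4246; ρ = 0.4749; P₀ = 0.229516
Lq = P₀·a^c·ρ/(c!(1−ρ)²) = 0.19045
Wq = Lq/λ = 0.19045/55.46 = 0.003434 hr
W = Wq + 1/μ = 0.003434 + 0.02569 = 0.02912 hr

Final: 0.02912 hr


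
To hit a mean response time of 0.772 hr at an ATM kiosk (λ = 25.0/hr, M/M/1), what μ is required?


W = 1/(μ−λ) ⇒ μ − λ = 1/W = 1/0.772 = 1.2953
μ = λ + 1/W = 25.0 + 1.2953 = 26.2953 per hr

Final: 26.2953 /hr


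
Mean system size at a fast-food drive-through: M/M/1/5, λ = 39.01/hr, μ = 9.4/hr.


ρ = 39.01/9.4 = 4.1500
L = ρ[1 − (K+1)ρ^K + Kρ^(K+1)] / [(1−ρ)(1−ρ^(K+1))]
Numerator: 4.1500·(1 − 6·1230.950201 + 5·5108.443334) = 75353.689175
Denominator: (-3.1500)·(-5107.443334) = 16088.446502
L = 75353.689175/16088.446502 = 4.6837

Final: 4.6837


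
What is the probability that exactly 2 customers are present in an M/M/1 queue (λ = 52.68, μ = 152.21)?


ρ = 52.68/152.21 = 0.3461
P_n = (1−ρ)·ρ^n = (1 − 0.3461)·0.3461^2 = 0.6539·0.119786 = 0.078328

Final: 0.078328


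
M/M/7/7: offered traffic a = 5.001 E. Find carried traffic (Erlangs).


B(7,5.001) = 0.120581 (Erlang-B)
Carried load = a(1 − B) = 5.001·(1 − 0.120581) = 5.001·0.879419 = 4.3980 E

Final: 4.3980 Erlangs


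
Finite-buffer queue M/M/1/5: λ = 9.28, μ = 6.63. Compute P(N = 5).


ρ = λ/μ = 9.28/6.63 = 1.3997
P_K = (1−ρ)ρ^K/(1−ρ^(K+1)) = (-0.3997·5.372448)/(1 − 7.519807)
= -2.147359/-6.519807 = 0.329359

Final: 0.329359


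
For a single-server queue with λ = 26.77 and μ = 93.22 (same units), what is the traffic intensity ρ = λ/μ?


ρ = λ/μ = 26.77/93.22 = 0.2872

Final: 0.2872


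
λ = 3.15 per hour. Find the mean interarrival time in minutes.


Mean interarrival time = 1/λ = 1/3.15 hour = 0.31746 hour
In minutes: 0.31746 × 60 = 19.0476 min

Final: 19.0476 min


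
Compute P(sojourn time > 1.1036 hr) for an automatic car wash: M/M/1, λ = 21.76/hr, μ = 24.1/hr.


W ~ Exponential(μ−λ) for M/M/1.
μ − λ = 24.1 − 21.76 = 2.3400
P(W > t) = e^{−(μ−λ)t} = e^{−2.5824} = 0.075591

Final: 0.075591


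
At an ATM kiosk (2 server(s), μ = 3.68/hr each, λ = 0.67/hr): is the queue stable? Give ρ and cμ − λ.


Total capacity cμ = 2·3.68 = 7.36/hr
ρ = λ/(cμ) = 0.67/7.36 = 0.09103
Stable ⇔ ρ < 1: YES
Spare capacity = cμ − λ = 7.36 − 0.67 = 6.69/hr

Final: ρ = 0.09103; stable; margin = 6.69/hr


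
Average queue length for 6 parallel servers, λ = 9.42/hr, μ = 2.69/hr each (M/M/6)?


a = λ/μ = 3.5019; ρ = a/6 = 0.5836
P₀ = 0.028905
Lq = P₀·a^c·ρ / (c!·(1−ρ)²) = 0.028905·1844.13087·0.5836/(720·0.17335)
= 0.24925

Final: 0.24925


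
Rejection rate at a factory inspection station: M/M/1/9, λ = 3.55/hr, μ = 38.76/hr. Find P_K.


ρ = λ/μ = 3.55/38.76 = 0.09159
P_K = (1−ρ)ρ^K/(1−ρ^(K+1)) = (0.9084·4.535e-10)/(1 − 4.154e-11)
= 4.120e-10/1.000000 = 4.120e-10

Final: 4.120e-10


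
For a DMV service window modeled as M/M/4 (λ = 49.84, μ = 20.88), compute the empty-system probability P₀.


a = λ/μ = 49.84/20.88 = 2.3870; ρ = a/c = 0.5967
Σ_{k=0}^{3} a^k/k! (terms k=0..3) = 1.00000 + 2.38697 + 2.84882 + 2.26669 = 8.50248
Tail: a^4/(4!(1−ρ)) = 32.46311/(24·0.4033) = 3.35426
P₀ = 1/(8.50248 + 3.35426) = 1/11.85674 = 0.084340

Final: 0.084340


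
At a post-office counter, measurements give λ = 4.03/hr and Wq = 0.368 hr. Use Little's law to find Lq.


Lq = λWq = 4.03·0.368 = 1.4830

Final: 1.4830


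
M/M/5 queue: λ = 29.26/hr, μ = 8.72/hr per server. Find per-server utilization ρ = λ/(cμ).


ρ = λ/(cμ) = 29.26/(5·8.72) = 29.26/43.60 = 0.6711

Final: 0.6711


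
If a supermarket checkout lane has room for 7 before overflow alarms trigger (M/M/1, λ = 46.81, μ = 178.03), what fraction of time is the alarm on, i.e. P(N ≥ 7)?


ρ = 46.81/178.03 = 0.2629
P(N ≥ n) = ρ^n = 0.2629^7 = 0.00008688

Final: 0.00008688


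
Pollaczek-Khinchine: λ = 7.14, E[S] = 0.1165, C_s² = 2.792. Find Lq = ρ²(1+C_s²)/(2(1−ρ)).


ρ = λ·E[S] = 7.14·0.1165 = 0.8318
Lq = ρ²(1+C_s²)/(2(1−ρ)) = 0.6919·(1+2.792)/(2·0.1682)
= 0.6919·3.7920/0.3364 = 7.79985

Final: 7.79985


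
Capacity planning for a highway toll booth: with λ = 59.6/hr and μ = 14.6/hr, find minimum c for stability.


Stability requires cμ > λ ⇔ c > λ/μ.
λ/μ = 59.6/14.6 = 4.0822
Minimum integer c = ⌊4.0822⌋ + 1 = 5
Check: 5·14.6 = 73.00 > 59.6, while 4·14.6 = 58.40 ≤ 59.6

Final: 5 servers


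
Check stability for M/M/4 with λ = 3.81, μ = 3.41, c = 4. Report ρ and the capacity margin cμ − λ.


Total capacity cμ = 4·3.41 = 13.64/hr
ρ = λ/(cμ) = 3.81/13.64 = 0.2793
Stable ⇔ ρ < 1: YES
Spare capacity = cμ − λ = 13.64 − 3.81 = 9.83/hr

Final: ρ = 0.2793; stable; margin = 9.83/hr


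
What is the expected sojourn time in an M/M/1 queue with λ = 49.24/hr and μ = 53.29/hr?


W = 1/(μ−λ) = 1/(53.29 − 49.24) = 1/4.05 = 0.2469 hr

Final: 0.2469 hr


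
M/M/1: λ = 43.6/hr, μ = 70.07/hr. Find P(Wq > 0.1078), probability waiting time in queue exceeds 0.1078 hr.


ρ = 43.6/70.07 = 0.6222
P(Wq > t) = ρ·e^{−(μ−λ)t} = 0.6222·e^{−2.8535}
= 0.6222·0.057644 = 0.035868

Final: 0.035868


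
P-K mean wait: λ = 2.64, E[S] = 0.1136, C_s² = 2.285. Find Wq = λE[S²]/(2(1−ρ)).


ρ = λ·E[S] = 2.64·0.1136 = 0.2999
E[S²] = E[S]²(1+C_s²) = 0.1136²·(1+2.285) = 0.042393
Wq = λ·E[S²]/(2(1−ρ)) = 2.64·0.042393/(2·0.7001) = 0.07993 hr

Final: 0.07993 hr


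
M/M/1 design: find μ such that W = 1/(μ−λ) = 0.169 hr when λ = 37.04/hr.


W = 1/(μ−λ) ⇒ μ − λ = 1/W = 1/0.169 = 5.9172
μ = λ + 1/W = 37.04 + 5.9172 = 42.9572 per hr

Final: 42.9572 /hr


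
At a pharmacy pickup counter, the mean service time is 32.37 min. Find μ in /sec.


μ = 1/(service time) in consistent units.
1 second = 0.0166667 min, so μ = 0.0166667/32.37 = 0.0005149 per second

Final: 0.0005149 /sec


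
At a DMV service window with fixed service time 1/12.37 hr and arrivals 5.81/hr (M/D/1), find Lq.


ρ = 5.81/12.37 = 0.4697
M/D/1: Lq = ρ²/(2(1−ρ)) = 0.2206/(2·0.5303) = 0.20799

Final: 0.20799


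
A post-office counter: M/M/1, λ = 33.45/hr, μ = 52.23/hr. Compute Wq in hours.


ρ = 33.45/52.23 = 0.6404
Wq = ρ/(μ−λ) = 0.6404/(52.23 − 33.45) = 0.6404/18.78 = 0.03410 hr

Final: 0.03410 hr


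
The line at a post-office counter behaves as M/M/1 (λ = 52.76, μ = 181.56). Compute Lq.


ρ = 52.76/181.56 = 0.2906
Lq = ρ²/(1−ρ) = 0.08444/0.7094 = 0.1190

Final: 0.1190


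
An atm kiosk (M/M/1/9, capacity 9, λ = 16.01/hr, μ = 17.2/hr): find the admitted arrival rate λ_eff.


ρ = 0.9308; P_K = (1−ρ)ρ^9/(1−ρ^10) = 0.070911
λ_eff = λ(1 − P_K) = 16.01·(1 − 0.070911) = 16.01·0.929089 = 14.8747 /hr

Final: 14.8747 /hr


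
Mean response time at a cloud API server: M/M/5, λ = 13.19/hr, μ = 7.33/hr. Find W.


a = 1.7995; ρ = 0.3599; P₀ = 0.164688
Lq = P₀·a^c·ρ/(c!(1−ρ)²) = 0.02274
Wq = Lq/λ = 0.02274/13.19 = 0.001724 hr
W = Wq + 1/μ = 0.001724 + 0.13643 = 0.13815 hr

Final: 0.13815 hr


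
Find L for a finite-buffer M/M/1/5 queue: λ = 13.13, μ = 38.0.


ρ = 13.13/38.0 = 0.3455
L = ρ[1 − (K+1)ρ^K + Kρ^(K+1)] / [(1−ρ)(1−ρ^(K+1))]
Numerator: 0.3455·(1 − 6·0.004925 + 5·0.001702) = 0.338256
Denominator: (0.6545)·(0.998298) = 0.653360
L = 0.338256/0.653360 = 0.5177

Final: 0.5177


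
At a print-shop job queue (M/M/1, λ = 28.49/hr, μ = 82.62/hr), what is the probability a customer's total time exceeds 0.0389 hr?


W ~ Exponential(μ−λ) for M/M/1.
μ − λ = 82.62 − 28.49 = 54.1300
P(W > t) = e^{−(μ−λ)t} = e^{−2.1057} = 0.121766

Final: 0.121766


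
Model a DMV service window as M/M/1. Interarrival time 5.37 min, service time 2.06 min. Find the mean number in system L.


λ = 60/5.37 = 11.1732 /hr
μ = 60/2.06 = 29.1262 /hr
ρ = λ/μ = 11.1732/29.1262 = 0.3836
L = ρ/(1−ρ) = 0.3836/0.6164 = 0.6224

Final: 0.6224


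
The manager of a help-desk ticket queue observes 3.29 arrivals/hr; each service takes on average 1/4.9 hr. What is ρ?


ρ = λ/μ = 3.29/4.9 = 0.6714

Final: 0.6714


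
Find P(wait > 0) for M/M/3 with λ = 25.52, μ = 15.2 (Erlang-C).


a = λ/μ = 1.6789; ρ = a/3 = 0.5596
P₀ = 0.170078 (from M/M/c formula)
C(c,a) = [a^c/(c!(1−ρ))]·P₀ = [4.73272/(6·0.4404)]·0.170078
= 1.79127·0.170078 = 0.304656

Final: 0.304656


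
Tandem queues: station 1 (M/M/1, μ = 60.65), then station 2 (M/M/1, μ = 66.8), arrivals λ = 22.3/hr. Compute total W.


Each node sees arrival rate λ = 22.3/hr (tandem ⇒ throughput preserved).
W₁ = 1/(μ₁−λ) = 1/(60.65−22.3) = 0.02608 hr
W₂ = 1/(μ₂−λ) = 1/(66.8−22.3) = 0.02247 hr
W_total = W₁ + W₂ = 0.02608 + 0.02247 = 0.04855 hr

Final: 0.04855 hr


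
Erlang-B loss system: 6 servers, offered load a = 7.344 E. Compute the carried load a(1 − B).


B(6,7.344) = 0.352332 (Erlang-B)
Carried load = a(1 − B) = 7.344·(1 − 0.352332) = 7.344·0.647668 = 4.7565 E

Final: 4.7565 Erlangs


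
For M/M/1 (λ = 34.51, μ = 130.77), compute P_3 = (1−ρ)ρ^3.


ρ = 34.51/130.77 = 0.2639
P_n = (1−ρ)·ρ^n = (1 − 0.2639)·0.2639^3 = 0.7361·0.018379 = 0.013528

Final: 0.013528


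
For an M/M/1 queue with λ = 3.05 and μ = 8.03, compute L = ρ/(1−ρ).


ρ = λ/μ = 3.05/8.03 = 0.3798
L = ρ/(1−ρ) = 0.3798/(1 − 0.3798) = 0.3798/0.6202 = 0.6124

Final: 0.6124


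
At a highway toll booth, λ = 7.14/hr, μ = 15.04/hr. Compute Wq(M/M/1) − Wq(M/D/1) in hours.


ρ = 7.14/15.04 = 0.4747
Wq(M/M/1) = ρ/(μ−λ) = 0.4747/7.90 = 0.06009 hr
Wq(M/D/1) = ρ/(2(μ−λ)) = 0.03005 hr
Savings = 0.06009 − 0.03005 = 0.03005 hr

Final: 0.03005 hr


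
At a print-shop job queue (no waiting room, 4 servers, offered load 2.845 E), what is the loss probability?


B(c,a) = (a^c/c!) / Σ_{k=0}^{c} a^k/k!
a^4/4! = 2.729718
Σ terms (k=0..4): 1.00000 + 2.84500 + 4.04701 + 3.83792 + 2.72972 = 14.459648
B = 2.729718/14.459648 = 0.188782

Final: 0.188782


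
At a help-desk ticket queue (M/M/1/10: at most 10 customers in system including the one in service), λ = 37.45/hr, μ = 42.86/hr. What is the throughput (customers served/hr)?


ρ = 0.8738; P_K = (1−ρ)ρ^10/(1−ρ^11) = 0.042343
λ_eff = λ(1 − P_K) = 37.45·(1 − 0.042343) = 37.45·0.957657 = 35.8643 /hr

Final: 35.8643 /hr


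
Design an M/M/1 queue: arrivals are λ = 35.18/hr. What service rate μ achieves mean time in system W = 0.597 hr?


W = 1/(μ−λ) ⇒ μ − λ = 1/W = 1/0.597 = 1.6750
μ = λ + 1/W = 35.18 + 1.6750 = 36.8550 per hr

Final: 36.8550 /hr


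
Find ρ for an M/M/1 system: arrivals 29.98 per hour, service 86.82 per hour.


ρ = λ/μ = 29.98/86.82 = 0.3453

Final: 0.3453


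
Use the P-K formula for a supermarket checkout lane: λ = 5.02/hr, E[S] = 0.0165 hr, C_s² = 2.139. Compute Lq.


ρ = λ·E[S] = 5.02·0.0165 = 0.08283
Lq = ρ²(1+C_s²)/(2(1−ρ)) = 0.006861·(1+2.139)/(2·0.9172)
= 0.006861·3.1390/1.8343 = 0.01174

Final: 0.01174


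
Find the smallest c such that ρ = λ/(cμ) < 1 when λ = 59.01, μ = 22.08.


Stability requires cμ > λ ⇔ c > λ/μ.
λ/μ = 59.01/22.08 = 2.6726
Minimum integer c = ⌊2.6726⌋ + 1 = 3
Check: 3·22.08 = 66.24 > 59.01, while 2·22.08 = 44.16 ≤ 59.01

Final: 3 servers


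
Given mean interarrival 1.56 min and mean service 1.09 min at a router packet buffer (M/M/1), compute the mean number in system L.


λ = 60/1.56 = 38.4615 /hr
μ = 60/1.09 = 55.0459 /hr
ρ = λ/μ = 38.4615/55.0459 = 0.6987
L = ρ/(1−ρ) = 0.6987/0.3013 = 2.3191

Final: 2.3191


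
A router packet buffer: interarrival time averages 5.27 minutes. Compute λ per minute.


λ = 1/(interarrival time) in consistent units.
1 minute = 1 min, so λ = 1/5.27 = 0.1898 per minute

Final: 0.1898 /min


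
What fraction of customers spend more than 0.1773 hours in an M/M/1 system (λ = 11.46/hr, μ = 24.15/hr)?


W ~ Exponential(μ−λ) for M/M/1.
μ − λ = 24.15 − 11.46 = 12.6900
P(W > t) = e^{−(μ−λ)t} = e^{−2.2499} = 0.105406

Final: 0.105406


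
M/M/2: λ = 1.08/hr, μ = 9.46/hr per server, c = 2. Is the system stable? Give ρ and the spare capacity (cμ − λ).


Total capacity cμ = 2·9.46 = 18.92/hr
ρ = λ/(cμ) = 1.08/18.92 = 0.05708
Stable ⇔ ρ < 1: YES
Spare capacity = cμ − λ = 18.92 − 1.08 = 17.84/hr

Final: ρ = 0.05708; stable; margin = 17.84/hr


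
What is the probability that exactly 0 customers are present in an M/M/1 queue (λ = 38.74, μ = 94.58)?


ρ = 38.74/94.58 = 0.4096
P_n = (1−ρ)·ρ^n = (1 − 0.4096)·0.4096^0 = 0.5904·1.000000 = 0.590400

Final: 0.590400


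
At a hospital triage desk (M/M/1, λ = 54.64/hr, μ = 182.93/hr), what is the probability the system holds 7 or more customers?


ρ = 54.64/182.93 = 0.2987
P(N ≥ n) = ρ^n = 0.2987^7 = 0.0002121

Final: 0.0002121


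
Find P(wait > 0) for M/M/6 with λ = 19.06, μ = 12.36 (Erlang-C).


a = λ/μ = 1.5421; ρ = a/6 = 0.2570
P₀ = 0.213874 (from M/M/c formula)
C(c,a) = [a^c/(c!(1−ρ))]·P₀ = [13.44704/(720·0.7430)]·0.213874
= 0.02514·0.213874 = 0.005376

Final: 0.005376


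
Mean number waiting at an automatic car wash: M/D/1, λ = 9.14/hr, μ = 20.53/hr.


ρ = 9.14/20.53 = 0.4452
M/D/1: Lq = ρ²/(2(1−ρ)) = 0.1982/(2·0.5548) = 0.17863

Final: 0.17863


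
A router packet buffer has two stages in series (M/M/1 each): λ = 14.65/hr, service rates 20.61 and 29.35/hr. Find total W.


Each node sees arrival rate λ = 14.65/hr (tandem ⇒ throughput preserved).
W₁ = 1/(μ₁−λ) = 1/(20.61−14.65) = 0.16779 hr
W₂ = 1/(μ₂−λ) = 1/(29.35−14.65) = 0.06803 hr
W_total = W₁ + W₂ = 0.16779 + 0.06803 = 0.23581 hr

Final: 0.23581 hr


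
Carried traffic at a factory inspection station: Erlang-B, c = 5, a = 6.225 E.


B(5,6.225) = 0.375824 (Erlang-B)
Carried load = a(1 − B) = 6.225·(1 − 0.375824) = 6.225·0.624176 = 3.8855 E

Final: 3.8855 Erlangs


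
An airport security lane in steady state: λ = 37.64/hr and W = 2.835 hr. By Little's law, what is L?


L = λW = 37.64·2.835 = 106.7094

Final: 106.7094


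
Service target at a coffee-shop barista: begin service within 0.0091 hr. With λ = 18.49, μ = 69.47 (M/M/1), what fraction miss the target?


ρ = 18.49/69.47 = 0.2662
P(Wq > t) = ρ·e^{−(μ−λ)t} = 0.2662·e^{−0.4639}
= 0.2662·0.628815 = 0.167364

Final: 0.167364
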